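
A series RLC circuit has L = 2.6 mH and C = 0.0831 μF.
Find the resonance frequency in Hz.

Step 1 — Resonance condition Im(Z)=0 gives ω₀ = 1/√(LC).
Step 2 — ω₀ = 1/√(0.0026·8.31e-08) = 6.803e+04 rad/s.
Step 3 — f₀ = ω₀/(2π) = 1.083e+04 Hz.

f₀ = 1.083e+04 Hz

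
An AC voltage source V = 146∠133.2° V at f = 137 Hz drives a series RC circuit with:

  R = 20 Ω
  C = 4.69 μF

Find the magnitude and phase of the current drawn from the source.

Step 1 — Angular frequency: ω = 2π·f = 2π·137 = 860.8 rad/s.
Step 2 — Component impedances:
  R: Z = R = 20 Ω
  C: Z = 1/(jωC) = -j/(ω·C) = 0 - j247.7 Ω
Step 3 — Series combination: Z_total = R + C = 20 - j247.7 Ω = 248.5∠-85.4° Ω.
Step 4 — Source phasor: V = 146∠133.2° V = -99.94 + j106.4 V.
Step 5 — Ohm's law: I = V / Z_total = (-99.94 + j106.4) / (20 - j247.7) = -0.4593 - j0.3664 A.
Step 6 — Convert to polar: |I| = 0.5875 A, ∠I = -141.4°.

I = 0.5875∠-141.4° A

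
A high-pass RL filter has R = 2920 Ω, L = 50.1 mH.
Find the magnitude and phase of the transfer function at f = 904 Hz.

Step 1 — Angular frequency: ω = 2π·904 = 5680 rad/s.
Step 2 — Transfer function: H(jω) = jωL/(R + jωL).
Step 3 — Numerator jωL = j·284.6; denominator R + jωL = 2920 + j284.6.
Step 4 — H = 0.009408 + j0.09654.
Step 5 — Magnitude: |H| = 0.097 (-20.3 dB); phase: φ = 84.4°.

|H| = 0.097 (-20.3 dB), φ = 84.4°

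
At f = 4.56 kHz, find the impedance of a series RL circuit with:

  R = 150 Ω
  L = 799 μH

Step 1 — Angular frequency: ω = 2π·f = 2π·4560 = 2.865e+04 rad/s.
Step 2 — Component impedances:
  R: Z = R = 150 Ω
  L: Z = jωL = j·2.865e+04·0.000799 = 0 + j22.89 Ω
Step 3 — Series combination: Z_total = R + L = 150 + j22.89 Ω = 151.7∠8.7° Ω.

Z = 150 + j22.89 Ω = 151.7∠8.7° Ω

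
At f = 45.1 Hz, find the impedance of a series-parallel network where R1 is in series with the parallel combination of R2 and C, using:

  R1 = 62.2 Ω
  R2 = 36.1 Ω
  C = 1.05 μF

Step 1 — Angular frequency: ω = 2π·f = 2π·45.1 = 283.4 rad/s.
Step 2 — Component impedances:
  R1: Z = R = 62.2 Ω
  R2: Z = R = 36.1 Ω
  C: Z = 1/(jωC) = -j/(ω·C) = 0 - j3361 Ω
Step 3 — Parallel branch: R2 || C = 1/(1/R2 + 1/C) = 36.1 - j0.3877 Ω.
Step 4 — Series with R1: Z_total = R1 + (R2 || C) = 98.3 - j0.3877 Ω = 98.3∠-0.2° Ω.

Z = 98.3 - j0.3877 Ω = 98.3∠-0.2° Ω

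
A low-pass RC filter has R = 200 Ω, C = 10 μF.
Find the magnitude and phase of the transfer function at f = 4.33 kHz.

Step 1 — Angular frequency: ω = 2π·4330 = 2.721e+04 rad/s.
Step 2 — Transfer function: H(jω) = 1/(1 + jωRC).
Step 3 — Denominator: 1 + jωRC = 1 + j·2.721e+04·200·1e-05 = 1 + j54.41.
Step 4 — H = 0.0003376 - j0.01837.
Step 5 — Magnitude: |H| = 0.01838 (-34.7 dB); phase: φ = -88.9°.

|H| = 0.01838 (-34.7 dB), φ = -88.9°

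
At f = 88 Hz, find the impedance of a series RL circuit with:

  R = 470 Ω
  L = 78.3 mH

Step 1 — Angular frequency: ω = 2π·f = 2π·88 = 552.9 rad/s.
Step 2 — Component impedances:
  R: Z = R = 470 Ω
  L: Z = jωL = j·552.9·0.0783 = 0 + j43.29 Ω
Step 3 — Series combination: Z_total = R + L = 470 + j43.29 Ω = 472∠5.3° Ω.

Z = 470 + j43.29 Ω = 472∠5.3° Ω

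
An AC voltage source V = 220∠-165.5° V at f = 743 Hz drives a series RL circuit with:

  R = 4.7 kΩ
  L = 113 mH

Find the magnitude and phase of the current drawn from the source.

Step 1 — Angular frequency: ω = 2π·f = 2π·743 = 4668 rad/s.
Step 2 — Component impedances:
  R: Z = R = 4700 Ω
  L: Z = jωL = j·4668·0.113 = 0 + j527.5 Ω
Step 3 — Series combination: Z_total = R + L = 4700 + j527.5 Ω = 4730∠6.4° Ω.
Step 4 — Source phasor: V = 220∠-165.5° V = -213 - j55.08 V.
Step 5 — Ohm's law: I = V / Z_total = (-213 - j55.08) / (4700 + j527.5) = -0.04605 - j0.006551 A.
Step 6 — Convert to polar: |I| = 0.04652 A, ∠I = -171.9°.

I = 0.04652∠-171.9° A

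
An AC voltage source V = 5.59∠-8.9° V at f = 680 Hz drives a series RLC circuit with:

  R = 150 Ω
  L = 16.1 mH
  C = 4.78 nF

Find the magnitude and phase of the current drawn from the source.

Step 1 — Angular frequency: ω = 2π·f = 2π·680 = 4273 rad/s.
Step 2 — Component impedances:
  R: Z = R = 150 Ω
  L: Z = jωL = j·4273·0.0161 = 0 + j68.79 Ω
  C: Z = 1/(jωC) = -j/(ω·C) = 0 - j4.896e+04 Ω
Step 3 — Series combination: Z_total = R + L + C = 150 - j4.89e+04 Ω = 4.89e+04∠-89.8° Ω.
Step 4 — Source phasor: V = 5.59∠-8.9° V = 5.523 - j0.8648 V.
Step 5 — Ohm's law: I = V / Z_total = (5.523 - j0.8648) / (150 - j4.89e+04) = 1.803e-05 + j0.0001129 A.
Step 6 — Convert to polar: |I| = 0.0001143 A, ∠I = 80.9°.

I = 0.0001143∠80.9° A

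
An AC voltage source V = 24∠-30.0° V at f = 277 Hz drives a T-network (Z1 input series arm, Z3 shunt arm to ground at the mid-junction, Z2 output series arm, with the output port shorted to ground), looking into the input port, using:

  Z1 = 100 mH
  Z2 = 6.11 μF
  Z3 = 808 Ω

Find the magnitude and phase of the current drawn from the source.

Step 1 — Angular frequency: ω = 2π·f = 2π·277 = 1740 rad/s.
Step 2 — Component impedances:
  Z1: Z = jωL = j·1740·0.1 = 0 + j174 Ω
  Z2: Z = 1/(jωC) = -j/(ω·C) = 0 - j94.04 Ω
  Z3: Z = R = 808 Ω
Step 3 — With the output port shorted to ground, the output series arm Z2 runs from the junction to ground; the shunt arm Z3 also runs from the junction to ground. They appear in parallel: Z3 || Z2 = 10.8 - j92.78 Ω.
Step 4 — Series with input arm Z1: Z_in = Z1 + (Z3 || Z2) = 10.8 + j81.26 Ω = 81.98∠82.4° Ω.
Step 5 — Source phasor: V = 24∠-30.0° V = 20.78 - j12 V.
Step 6 — Ohm's law: I = V / Z_total = (20.78 - j12) / (10.8 + j81.26) = -0.1117 - j0.2706 A.
Step 7 — Convert to polar: |I| = 0.2928 A, ∠I = -112.4°.

I = 0.2928∠-112.4° A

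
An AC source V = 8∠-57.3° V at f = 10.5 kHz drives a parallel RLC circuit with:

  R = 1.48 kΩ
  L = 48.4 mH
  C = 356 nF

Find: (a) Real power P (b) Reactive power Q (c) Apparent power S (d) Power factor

Step 1 — Angular frequency: ω = 2π·f = 2π·1.05e+04 = 6.597e+04 rad/s.
Step 2 — Component impedances:
  R: Z = R = 1480 Ω
  L: Z = jωL = j·6.597e+04·0.0484 = 0 + j3193 Ω
  C: Z = 1/(jωC) = -j/(ω·C) = 0 - j42.58 Ω
Step 3 — Parallel combination: 1/Z_total = 1/R + 1/L + 1/C; Z_total = 1.257 - j43.12 Ω = 43.13∠-88.3° Ω.
Step 4 — Source phasor: V = 8∠-57.3° V = 4.322 - j6.732 V.
Step 5 — Current: I = V / Z = 0.1589 + j0.0956 A = 0.1855∠31.0° A.
Step 6 — Complex power: S = V·I* = 0.04324 - j1.483 VA.
Step 7 — Real power: P = Re(S) = 0.04324 W.
Step 8 — Reactive power: Q = Im(S) = -1.483 VAR.
Step 9 — Apparent power: |S| = 1.484 VA.
Step 10 — Power factor: PF = P/|S| = 0.02915 (leading).

(a) P = 0.04324 W  (b) Q = -1.483 VAR  (c) S = 1.484 VA  (d) PF = 0.02915 (leading)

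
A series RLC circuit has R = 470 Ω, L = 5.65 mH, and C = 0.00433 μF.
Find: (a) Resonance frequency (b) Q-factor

Step 1 — Resonance condition Im(Z)=0 gives ω₀ = 1/√(LC).
Step 2 — ω₀ = 1/√(0.00565·4.33e-09) = 2.022e+05 rad/s.
Step 3 — f₀ = ω₀/(2π) = 3.218e+04 Hz.
Step 4 — Series Q: Q = ω₀L/R = 2.022e+05·0.00565/470 = 2.43.

(a) f₀ = 3.218e+04 Hz  (b) Q = 2.43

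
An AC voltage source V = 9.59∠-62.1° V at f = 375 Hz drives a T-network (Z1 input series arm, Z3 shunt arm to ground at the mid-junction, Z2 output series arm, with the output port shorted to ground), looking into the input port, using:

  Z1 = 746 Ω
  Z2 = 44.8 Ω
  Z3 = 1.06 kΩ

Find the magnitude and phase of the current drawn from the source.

Step 1 — Angular frequency: ω = 2π·f = 2π·375 = 2356 rad/s.
Step 2 — Component impedances:
  Z1: Z = R = 746 Ω
  Z2: Z = R = 44.8 Ω
  Z3: Z = R = 1060 Ω
Step 3 — With the output port shorted to ground, the output series arm Z2 runs from the junction to ground; the shunt arm Z3 also runs from the junction to ground. They appear in parallel: Z3 || Z2 = 42.98 Ω.
Step 4 — Series with input arm Z1: Z_in = Z1 + (Z3 || Z2) = 789 Ω = 789∠0.0° Ω.
Step 5 — Source phasor: V = 9.59∠-62.1° V = 4.487 - j8.475 V.
Step 6 — Ohm's law: I = V / Z_total = (4.487 - j8.475) / (789) = 0.005688 - j0.01074 A.
Step 7 — Convert to polar: |I| = 0.01215 A, ∠I = -62.1°.

I = 0.01215∠-62.1° A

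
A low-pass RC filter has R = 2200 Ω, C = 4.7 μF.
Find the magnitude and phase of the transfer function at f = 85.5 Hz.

Step 1 — Angular frequency: ω = 2π·85.5 = 537.2 rad/s.
Step 2 — Transfer function: H(jω) = 1/(1 + jωRC).
Step 3 — Denominator: 1 + jωRC = 1 + j·537.2·2200·4.7e-06 = 1 + j5.555.
Step 4 — H = 0.03139 - j0.1744.
Step 5 — Magnitude: |H| = 0.1772 (-15.0 dB); phase: φ = -79.8°.

|H| = 0.1772 (-15.0 dB), φ = -79.8°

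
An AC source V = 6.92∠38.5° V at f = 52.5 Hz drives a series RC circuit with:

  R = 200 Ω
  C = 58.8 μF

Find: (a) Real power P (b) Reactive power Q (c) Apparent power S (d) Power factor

Step 1 — Angular frequency: ω = 2π·f = 2π·52.5 = 329.9 rad/s.
Step 2 — Component impedances:
  R: Z = R = 200 Ω
  C: Z = 1/(jωC) = -j/(ω·C) = 0 - j51.56 Ω
Step 3 — Series combination: Z_total = R + C = 200 - j51.56 Ω = 206.5∠-14.5° Ω.
Step 4 — Source phasor: V = 6.92∠38.5° V = 5.416 + j4.308 V.
Step 5 — Current: I = V / Z = 0.02018 + j0.02674 A = 0.0335∠53.0° A.
Step 6 — Complex power: S = V·I* = 0.2245 - j0.05788 VA.
Step 7 — Real power: P = Re(S) = 0.2245 W.
Step 8 — Reactive power: Q = Im(S) = -0.05788 VAR.
Step 9 — Apparent power: |S| = 0.2319 VA.
Step 10 — Power factor: PF = P/|S| = 0.9683 (leading).

(a) P = 0.2245 W  (b) Q = -0.05788 VAR  (c) S = 0.2319 VA  (d) PF = 0.9683 (leading)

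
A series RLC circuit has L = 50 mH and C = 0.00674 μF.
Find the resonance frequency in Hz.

Step 1 — Resonance condition Im(Z)=0 gives ω₀ = 1/√(LC).
Step 2 — ω₀ = 1/√(0.05·6.74e-09) = 5.447e+04 rad/s.
Step 3 — f₀ = ω₀/(2π) = 8670 Hz.

f₀ = 8670 Hz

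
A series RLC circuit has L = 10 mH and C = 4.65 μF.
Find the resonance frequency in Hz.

Step 1 — Resonance condition Im(Z)=0 gives ω₀ = 1/√(LC).
Step 2 — ω₀ = 1/√(0.01·4.65e-06) = 4637 rad/s.
Step 3 — f₀ = ω₀/(2π) = 738.1 Hz.

f₀ = 738.1 Hz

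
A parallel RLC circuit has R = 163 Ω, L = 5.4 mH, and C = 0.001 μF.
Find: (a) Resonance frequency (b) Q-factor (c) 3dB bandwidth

Step 1 — Resonance: ω₀ = 1/√(LC) = 1/√(0.0054·1e-09) = 4.303e+05 rad/s.
Step 2 — f₀ = ω₀/(2π) = 6.849e+04 Hz.
Step 3 — Parallel Q: Q = R/(ω₀L) = 163/(4.303e+05·0.0054) = 0.07014.
Step 4 — Bandwidth: Δω = ω₀/Q = 6.135e+06 rad/s; BW = Δω/(2π) = 9.764e+05 Hz.

(a) f₀ = 6.849e+04 Hz  (b) Q = 0.07014  (c) BW = 9.764e+05 Hz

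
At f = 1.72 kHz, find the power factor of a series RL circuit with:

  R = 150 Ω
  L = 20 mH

Step 1 — Angular frequency: ω = 2π·f = 2π·1720 = 1.081e+04 rad/s.
Step 2 — Component impedances:
  R: Z = R = 150 Ω
  L: Z = jωL = j·1.081e+04·0.02 = 0 + j216.1 Ω
Step 3 — Series combination: Z_total = R + L = 150 + j216.1 Ω = 263.1∠55.2° Ω.
Step 4 — Power factor: PF = cos(φ) = Re(Z)/|Z| = 150/263.1 = 0.5701.
Step 5 — Type: Im(Z) = 216.1 ⇒ lagging (phase φ = 55.2°).

PF = 0.5701 (lagging, φ = 55.2°)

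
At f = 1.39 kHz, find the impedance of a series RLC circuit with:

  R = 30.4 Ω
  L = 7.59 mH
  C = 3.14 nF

Step 1 — Angular frequency: ω = 2π·f = 2π·1390 = 8734 rad/s.
Step 2 — Component impedances:
  R: Z = R = 30.4 Ω
  L: Z = jωL = j·8734·0.00759 = 0 + j66.29 Ω
  C: Z = 1/(jωC) = -j/(ω·C) = 0 - j3.646e+04 Ω
Step 3 — Series combination: Z_total = R + L + C = 30.4 - j3.64e+04 Ω = 3.64e+04∠-90.0° Ω.

Z = 30.4 - j3.64e+04 Ω = 3.64e+04∠-90.0° Ω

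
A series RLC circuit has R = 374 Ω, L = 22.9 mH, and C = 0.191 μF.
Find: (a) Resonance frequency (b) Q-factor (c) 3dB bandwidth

Step 1 — Resonance: ω₀ = 1/√(LC) = 1/√(0.0229·1.91e-07) = 1.512e+04 rad/s.
Step 2 — f₀ = ω₀/(2π) = 2406 Hz.
Step 3 — Series Q: Q = ω₀L/R = 1.512e+04·0.0229/374 = 0.9258.
Step 4 — Bandwidth: Δω = ω₀/Q = 1.633e+04 rad/s; BW = Δω/(2π) = 2599 Hz.

(a) f₀ = 2406 Hz  (b) Q = 0.9258  (c) BW = 2599 Hz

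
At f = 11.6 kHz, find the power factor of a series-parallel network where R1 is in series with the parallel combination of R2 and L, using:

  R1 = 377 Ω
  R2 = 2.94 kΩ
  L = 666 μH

Step 1 — Angular frequency: ω = 2π·f = 2π·1.16e+04 = 7.288e+04 rad/s.
Step 2 — Component impedances:
  R1: Z = R = 377 Ω
  R2: Z = R = 2940 Ω
  L: Z = jωL = j·7.288e+04·0.000666 = 0 + j48.54 Ω
Step 3 — Parallel branch: R2 || L = 1/(1/R2 + 1/L) = 0.8012 + j48.53 Ω.
Step 4 — Series with R1: Z_total = R1 + (R2 || L) = 377.8 + j48.53 Ω = 380.9∠7.3° Ω.
Step 5 — Power factor: PF = cos(φ) = Re(Z)/|Z| = 377.8/380.9 = 0.9919.
Step 6 — Type: Im(Z) = 48.53 ⇒ lagging (phase φ = 7.3°).

PF = 0.9919 (lagging, φ = 7.3°)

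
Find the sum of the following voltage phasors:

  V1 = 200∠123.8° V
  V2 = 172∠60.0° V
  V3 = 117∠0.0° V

Step 1 — Convert each phasor to rectangular form:
  V1 = 200·(cos(123.8°) + j·sin(123.8°)) = -111.3 + j166.2 V
  V2 = 172·(cos(60.0°) + j·sin(60.0°)) = 86 + j149 V
  V3 = 117·(cos(0.0°) + j·sin(0.0°)) = 117 V
Step 2 — Sum components: V_total = 91.74 + j315.2 V.
Step 3 — Convert to polar: |V_total| = 328.2 V, ∠V_total = 73.8°.

V_total = 328.2∠73.8° V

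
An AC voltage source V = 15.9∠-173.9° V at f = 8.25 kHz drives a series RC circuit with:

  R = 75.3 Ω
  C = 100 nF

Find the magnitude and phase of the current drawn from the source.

Step 1 — Angular frequency: ω = 2π·f = 2π·8250 = 5.184e+04 rad/s.
Step 2 — Component impedances:
  R: Z = R = 75.3 Ω
  C: Z = 1/(jωC) = -j/(ω·C) = 0 - j192.9 Ω
Step 3 — Series combination: Z_total = R + C = 75.3 - j192.9 Ω = 207.1∠-68.7° Ω.
Step 4 — Source phasor: V = 15.9∠-173.9° V = -15.81 - j1.69 V.
Step 5 — Ohm's law: I = V / Z_total = (-15.81 - j1.69) / (75.3 - j192.9) = -0.02016 - j0.07408 A.
Step 6 — Convert to polar: |I| = 0.07678 A, ∠I = -105.2°.

I = 0.07678∠-105.2° A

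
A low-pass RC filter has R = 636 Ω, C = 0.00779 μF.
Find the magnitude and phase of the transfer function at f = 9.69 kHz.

Step 1 — Angular frequency: ω = 2π·9690 = 6.088e+04 rad/s.
Step 2 — Transfer function: H(jω) = 1/(1 + jωRC).
Step 3 — Denominator: 1 + jωRC = 1 + j·6.088e+04·636·7.79e-09 = 1 + j0.3016.
Step 4 — H = 0.9166 - j0.2765.
Step 5 — Magnitude: |H| = 0.9574 (-0.4 dB); phase: φ = -16.8°.

|H| = 0.9574 (-0.4 dB), φ = -16.8°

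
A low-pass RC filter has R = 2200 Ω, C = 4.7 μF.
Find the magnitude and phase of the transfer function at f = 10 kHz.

Step 1 — Angular frequency: ω = 2π·1e+04 = 6.283e+04 rad/s.
Step 2 — Transfer function: H(jω) = 1/(1 + jωRC).
Step 3 — Denominator: 1 + jωRC = 1 + j·6.283e+04·2200·4.7e-06 = 1 + j649.7.
Step 4 — H = 2.369e-06 - j0.001539.
Step 5 — Magnitude: |H| = 0.001539 (-56.3 dB); phase: φ = -89.9°.

|H| = 0.001539 (-56.3 dB), φ = -89.9°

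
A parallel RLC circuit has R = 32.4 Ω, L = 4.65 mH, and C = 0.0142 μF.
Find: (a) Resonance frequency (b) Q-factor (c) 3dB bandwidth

Step 1 — Resonance: ω₀ = 1/√(LC) = 1/√(0.00465·1.42e-08) = 1.231e+05 rad/s.
Step 2 — f₀ = ω₀/(2π) = 1.959e+04 Hz.
Step 3 — Parallel Q: Q = R/(ω₀L) = 32.4/(1.231e+05·0.00465) = 0.05662.
Step 4 — Bandwidth: Δω = ω₀/Q = 2.174e+06 rad/s; BW = Δω/(2π) = 3.459e+05 Hz.

(a) f₀ = 1.959e+04 Hz  (b) Q = 0.05662  (c) BW = 3.459e+05 Hz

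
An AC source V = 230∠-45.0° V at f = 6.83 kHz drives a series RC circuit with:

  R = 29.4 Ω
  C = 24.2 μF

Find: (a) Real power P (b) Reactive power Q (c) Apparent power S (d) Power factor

Step 1 — Angular frequency: ω = 2π·f = 2π·6830 = 4.291e+04 rad/s.
Step 2 — Component impedances:
  R: Z = R = 29.4 Ω
  C: Z = 1/(jωC) = -j/(ω·C) = 0 - j0.9629 Ω
Step 3 — Series combination: Z_total = R + C = 29.4 - j0.9629 Ω = 29.42∠-1.9° Ω.
Step 4 — Source phasor: V = 230∠-45.0° V = 162.6 - j162.6 V.
Step 5 — Current: I = V / Z = 5.707 - j5.345 A = 7.819∠-43.1° A.
Step 6 — Complex power: S = V·I* = 1797 - j58.87 VA.
Step 7 — Real power: P = Re(S) = 1797 W.
Step 8 — Reactive power: Q = Im(S) = -58.87 VAR.
Step 9 — Apparent power: |S| = 1798 VA.
Step 10 — Power factor: PF = P/|S| = 0.9995 (leading).

(a) P = 1797 W  (b) Q = -58.87 VAR  (c) S = 1798 VA  (d) PF = 0.9995 (leading)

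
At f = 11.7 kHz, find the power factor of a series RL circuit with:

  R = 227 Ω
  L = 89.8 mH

Step 1 — Angular frequency: ω = 2π·f = 2π·1.17e+04 = 7.351e+04 rad/s.
Step 2 — Component impedances:
  R: Z = R = 227 Ω
  L: Z = jωL = j·7.351e+04·0.0898 = 0 + j6601 Ω
Step 3 — Series combination: Z_total = R + L = 227 + j6601 Ω = 6605∠88.0° Ω.
Step 4 — Power factor: PF = cos(φ) = Re(Z)/|Z| = 227/6605 = 0.03437.
Step 5 — Type: Im(Z) = 6601 ⇒ lagging (phase φ = 88.0°).

PF = 0.03437 (lagging, φ = 88.0°)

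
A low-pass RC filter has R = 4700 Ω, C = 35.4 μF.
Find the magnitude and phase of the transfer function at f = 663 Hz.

Step 1 — Angular frequency: ω = 2π·663 = 4166 rad/s.
Step 2 — Transfer function: H(jω) = 1/(1 + jωRC).
Step 3 — Denominator: 1 + jωRC = 1 + j·4166·4700·3.54e-05 = 1 + j693.1.
Step 4 — H = 2.082e-06 - j0.001443.
Step 5 — Magnitude: |H| = 0.001443 (-56.8 dB); phase: φ = -89.9°.

|H| = 0.001443 (-56.8 dB), φ = -89.9°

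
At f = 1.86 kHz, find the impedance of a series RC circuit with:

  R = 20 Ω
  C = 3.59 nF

Step 1 — Angular frequency: ω = 2π·f = 2π·1860 = 1.169e+04 rad/s.
Step 2 — Component impedances:
  R: Z = R = 20 Ω
  C: Z = 1/(jωC) = -j/(ω·C) = 0 - j2.383e+04 Ω
Step 3 — Series combination: Z_total = R + C = 20 - j2.383e+04 Ω = 2.383e+04∠-90.0° Ω.

Z = 20 - j2.383e+04 Ω = 2.383e+04∠-90.0° Ω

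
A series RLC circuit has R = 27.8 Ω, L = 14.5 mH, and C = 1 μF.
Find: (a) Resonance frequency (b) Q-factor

Step 1 — Resonance condition Im(Z)=0 gives ω₀ = 1/√(LC).
Step 2 — ω₀ = 1/√(0.0145·1e-06) = 8305 rad/s.
Step 3 — f₀ = ω₀/(2π) = 1322 Hz.
Step 4 — Series Q: Q = ω₀L/R = 8305·0.0145/27.8 = 4.332.

(a) f₀ = 1322 Hz  (b) Q = 4.332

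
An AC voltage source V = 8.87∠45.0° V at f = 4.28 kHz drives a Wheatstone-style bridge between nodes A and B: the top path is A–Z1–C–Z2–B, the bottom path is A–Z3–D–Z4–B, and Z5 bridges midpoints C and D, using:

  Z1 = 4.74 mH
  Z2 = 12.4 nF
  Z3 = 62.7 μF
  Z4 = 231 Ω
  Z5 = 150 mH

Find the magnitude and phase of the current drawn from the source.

Step 1 — Angular frequency: ω = 2π·f = 2π·4280 = 2.689e+04 rad/s.
Step 2 — Component impedances:
  Z1: Z = jωL = j·2.689e+04·0.00474 = 0 + j127.5 Ω
  Z2: Z = 1/(jωC) = -j/(ω·C) = 0 - j2999 Ω
  Z3: Z = 1/(jωC) = -j/(ω·C) = 0 - j0.5931 Ω
  Z4: Z = R = 231 Ω
  Z5: Z = jωL = j·2.689e+04·0.15 = 0 + j4034 Ω
Step 3 — Bridge requires nodal analysis (the Z5 bridge couples midpoints C and D, so the two paths cannot be reduced to a simple series/parallel combination). Setting node B to ground and injecting 1 A at node A, the 3-node admittance system at A, C, D solves to V_A = Z_AB = 229.4 - j19.02 Ω = 230.2∠-4.7° Ω.
Step 4 — Source phasor: V = 8.87∠45.0° V = 6.272 + j6.272 V.
Step 5 — Ohm's law: I = V / Z_total = (6.272 + j6.272) / (229.4 - j19.02) = 0.0249 + j0.0294 A.
Step 6 — Convert to polar: |I| = 0.03853 A, ∠I = 49.7°.

I = 0.03853∠49.7° A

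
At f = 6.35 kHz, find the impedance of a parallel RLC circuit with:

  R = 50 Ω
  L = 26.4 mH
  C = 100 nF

Step 1 — Angular frequency: ω = 2π·f = 2π·6350 = 3.99e+04 rad/s.
Step 2 — Component impedances:
  R: Z = R = 50 Ω
  L: Z = jωL = j·3.99e+04·0.0264 = 0 + j1053 Ω
  C: Z = 1/(jωC) = -j/(ω·C) = 0 - j250.6 Ω
Step 3 — Parallel combination: 1/Z_total = 1/R + 1/L + 1/C; Z_total = 48.87 - j7.429 Ω = 49.43∠-8.6° Ω.

Z = 48.87 - j7.429 Ω = 49.43∠-8.6° Ω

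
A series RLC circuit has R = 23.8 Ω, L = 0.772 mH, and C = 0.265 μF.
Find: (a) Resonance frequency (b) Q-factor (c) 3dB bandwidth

Step 1 — Resonance condition Im(Z)=0 gives ω₀ = 1/√(LC).
Step 2 — ω₀ = 1/√(0.000772·2.65e-07) = 6.991e+04 rad/s.
Step 3 — f₀ = ω₀/(2π) = 1.113e+04 Hz.
Step 4 — Series Q: Q = ω₀L/R = 6.991e+04·0.000772/23.8 = 2.268.
Step 5 — 3dB bandwidth: Δω = ω₀/Q = 3.083e+04 rad/s; BW = Δω/(2π) = 4907 Hz.

(a) f₀ = 1.113e+04 Hz  (b) Q = 2.268  (c) BW = 4907 Hz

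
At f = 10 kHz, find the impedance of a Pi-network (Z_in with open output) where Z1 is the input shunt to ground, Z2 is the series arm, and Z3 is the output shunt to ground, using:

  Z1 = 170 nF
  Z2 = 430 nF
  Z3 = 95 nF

Step 1 — Angular frequency: ω = 2π·f = 2π·1e+04 = 6.283e+04 rad/s.
Step 2 — Component impedances:
  Z1: Z = 1/(jωC) = -j/(ω·C) = 0 - j93.62 Ω
  Z2: Z = 1/(jωC) = -j/(ω·C) = 0 - j37.01 Ω
  Z3: Z = 1/(jωC) = -j/(ω·C) = 0 - j167.5 Ω
Step 3 — With open output, the series arm Z2 and the output shunt Z3 appear in series to ground: Z2 + Z3 = 0 - j204.5 Ω.
Step 4 — Parallel with input shunt Z1: Z_in = Z1 || (Z2 + Z3) = 0 - j64.22 Ω = 64.22∠-90.0° Ω.

Z = 0 - j64.22 Ω = 64.22∠-90.0° Ω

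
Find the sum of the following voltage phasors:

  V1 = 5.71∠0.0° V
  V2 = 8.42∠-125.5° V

Step 1 — Convert each phasor to rectangular form:
  V1 = 5.71·(cos(0.0°) + j·sin(0.0°)) = 5.71 V
  V2 = 8.42·(cos(-125.5°) + j·sin(-125.5°)) = -4.89 - j6.855 V
Step 2 — Sum components: V_total = 0.8205 - j6.855 V.
Step 3 — Convert to polar: |V_total| = 6.904 V, ∠V_total = -83.2°.

V_total = 6.904∠-83.2° V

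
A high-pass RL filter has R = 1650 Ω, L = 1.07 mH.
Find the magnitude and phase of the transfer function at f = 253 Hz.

Step 1 — Angular frequency: ω = 2π·253 = 1590 rad/s.
Step 2 — Transfer function: H(jω) = jωL/(R + jωL).
Step 3 — Numerator jωL = j·1.701; denominator R + jωL = 1650 + j1.701.
Step 4 — H = 1.063e-06 + j0.001031.
Step 5 — Magnitude: |H| = 0.001031 (-59.7 dB); phase: φ = 89.9°.

|H| = 0.001031 (-59.7 dB), φ = 89.9°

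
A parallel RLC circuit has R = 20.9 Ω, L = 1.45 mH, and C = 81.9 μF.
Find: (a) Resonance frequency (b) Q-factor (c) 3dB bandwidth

Step 1 — Resonance: ω₀ = 1/√(LC) = 1/√(0.00145·8.19e-05) = 2902 rad/s.
Step 2 — f₀ = ω₀/(2π) = 461.8 Hz.
Step 3 — Parallel Q: Q = R/(ω₀L) = 20.9/(2902·0.00145) = 4.967.
Step 4 — Bandwidth: Δω = ω₀/Q = 584.2 rad/s; BW = Δω/(2π) = 92.98 Hz.

(a) f₀ = 461.8 Hz  (b) Q = 4.967  (c) BW = 92.98 Hz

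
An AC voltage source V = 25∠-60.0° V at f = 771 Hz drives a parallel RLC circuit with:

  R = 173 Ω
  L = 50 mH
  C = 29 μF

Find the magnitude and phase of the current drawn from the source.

Step 1 — Angular frequency: ω = 2π·f = 2π·771 = 4844 rad/s.
Step 2 — Component impedances:
  R: Z = R = 173 Ω
  L: Z = jωL = j·4844·0.05 = 0 + j242.2 Ω
  C: Z = 1/(jωC) = -j/(ω·C) = 0 - j7.118 Ω
Step 3 — Parallel combination: 1/Z_total = 1/R + 1/L + 1/C; Z_total = 0.3103 - j7.321 Ω = 7.327∠-87.6° Ω.
Step 4 — Source phasor: V = 25∠-60.0° V = 12.5 - j21.65 V.
Step 5 — Ohm's law: I = V / Z_total = (12.5 - j21.65) / (0.3103 - j7.321) = 3.024 + j1.579 A.
Step 6 — Convert to polar: |I| = 3.412 A, ∠I = 27.6°.

I = 3.412∠27.6° A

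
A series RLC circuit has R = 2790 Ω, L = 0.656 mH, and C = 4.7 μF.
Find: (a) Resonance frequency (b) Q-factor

Step 1 — Resonance condition Im(Z)=0 gives ω₀ = 1/√(LC).
Step 2 — ω₀ = 1/√(0.000656·4.7e-06) = 1.801e+04 rad/s.
Step 3 — f₀ = ω₀/(2π) = 2866 Hz.
Step 4 — Series Q: Q = ω₀L/R = 1.801e+04·0.000656/2790 = 0.004234.

(a) f₀ = 2866 Hz  (b) Q = 0.004234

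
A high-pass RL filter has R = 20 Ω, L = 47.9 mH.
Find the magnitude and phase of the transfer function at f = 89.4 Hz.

Step 1 — Angular frequency: ω = 2π·89.4 = 561.7 rad/s.
Step 2 — Transfer function: H(jω) = jωL/(R + jωL).
Step 3 — Numerator jωL = j·26.91; denominator R + jωL = 20 + j26.91.
Step 4 — H = 0.6441 + j0.4788.
Step 5 — Magnitude: |H| = 0.8026 (-1.9 dB); phase: φ = 36.6°.

|H| = 0.8026 (-1.9 dB), φ = 36.6°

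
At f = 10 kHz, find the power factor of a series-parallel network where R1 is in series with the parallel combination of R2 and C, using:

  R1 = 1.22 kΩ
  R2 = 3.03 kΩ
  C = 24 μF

Step 1 — Angular frequency: ω = 2π·f = 2π·1e+04 = 6.283e+04 rad/s.
Step 2 — Component impedances:
  R1: Z = R = 1220 Ω
  R2: Z = R = 3030 Ω
  C: Z = 1/(jωC) = -j/(ω·C) = 0 - j0.6631 Ω
Step 3 — Parallel branch: R2 || C = 1/(1/R2 + 1/C) = 0.0001451 - j0.6631 Ω.
Step 4 — Series with R1: Z_total = R1 + (R2 || C) = 1220 - j0.6631 Ω = 1220∠-0.0° Ω.
Step 5 — Power factor: PF = cos(φ) = Re(Z)/|Z| = 1220/1220 = 1.
Step 6 — Type: Im(Z) = -0.6631 ⇒ leading (phase φ = -0.0°).

PF = 1 (leading, φ = -0.0°)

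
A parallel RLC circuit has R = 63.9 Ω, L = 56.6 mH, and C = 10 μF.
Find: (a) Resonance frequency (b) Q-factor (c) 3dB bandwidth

Step 1 — Resonance: ω₀ = 1/√(LC) = 1/√(0.0566·1e-05) = 1329 rad/s.
Step 2 — f₀ = ω₀/(2π) = 211.5 Hz.
Step 3 — Parallel Q: Q = R/(ω₀L) = 63.9/(1329·0.0566) = 0.8494.
Step 4 — Bandwidth: Δω = ω₀/Q = 1565 rad/s; BW = Δω/(2π) = 249.1 Hz.

(a) f₀ = 211.5 Hz  (b) Q = 0.8494  (c) BW = 249.1 Hz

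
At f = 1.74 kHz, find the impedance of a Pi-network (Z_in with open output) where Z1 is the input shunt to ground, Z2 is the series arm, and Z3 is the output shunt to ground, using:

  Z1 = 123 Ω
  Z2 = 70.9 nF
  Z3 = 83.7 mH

Step 1 — Angular frequency: ω = 2π·f = 2π·1740 = 1.093e+04 rad/s.
Step 2 — Component impedances:
  Z1: Z = R = 123 Ω
  Z2: Z = 1/(jωC) = -j/(ω·C) = 0 - j1290 Ω
  Z3: Z = jωL = j·1.093e+04·0.0837 = 0 + j915.1 Ω
Step 3 — With open output, the series arm Z2 and the output shunt Z3 appear in series to ground: Z2 + Z3 = 0 - j375 Ω.
Step 4 — Parallel with input shunt Z1: Z_in = Z1 || (Z2 + Z3) = 111.1 - j36.42 Ω = 116.9∠-18.2° Ω.

Z = 111.1 - j36.42 Ω = 116.9∠-18.2° Ω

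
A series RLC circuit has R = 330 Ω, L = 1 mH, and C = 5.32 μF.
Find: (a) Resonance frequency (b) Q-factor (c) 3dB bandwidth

Step 1 — Resonance: ω₀ = 1/√(LC) = 1/√(0.001·5.32e-06) = 1.371e+04 rad/s.
Step 2 — f₀ = ω₀/(2π) = 2182 Hz.
Step 3 — Series Q: Q = ω₀L/R = 1.371e+04·0.001/330 = 0.04155.
Step 4 — Bandwidth: Δω = ω₀/Q = 3.3e+05 rad/s; BW = Δω/(2π) = 5.252e+04 Hz.

(a) f₀ = 2182 Hz  (b) Q = 0.04155  (c) BW = 5.252e+04 Hz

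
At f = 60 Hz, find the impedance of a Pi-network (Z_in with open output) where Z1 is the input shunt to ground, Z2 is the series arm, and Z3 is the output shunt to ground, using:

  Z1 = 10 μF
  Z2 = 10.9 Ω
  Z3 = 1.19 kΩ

Step 1 — Angular frequency: ω = 2π·f = 2π·60 = 377 rad/s.
Step 2 — Component impedances:
  Z1: Z = 1/(jωC) = -j/(ω·C) = 0 - j265.3 Ω
  Z2: Z = R = 10.9 Ω
  Z3: Z = R = 1190 Ω
Step 3 — With open output, the series arm Z2 and the output shunt Z3 appear in series to ground: Z2 + Z3 = 1201 Ω.
Step 4 — Parallel with input shunt Z1: Z_in = Z1 || (Z2 + Z3) = 55.87 - j252.9 Ω = 259∠-77.5° Ω.

Z = 55.87 - j252.9 Ω = 259∠-77.5° Ω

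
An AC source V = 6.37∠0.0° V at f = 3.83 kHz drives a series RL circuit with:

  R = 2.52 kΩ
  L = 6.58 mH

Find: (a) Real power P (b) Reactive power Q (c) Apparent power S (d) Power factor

Step 1 — Angular frequency: ω = 2π·f = 2π·3830 = 2.406e+04 rad/s.
Step 2 — Component impedances:
  R: Z = R = 2520 Ω
  L: Z = jωL = j·2.406e+04·0.00658 = 0 + j158.3 Ω
Step 3 — Series combination: Z_total = R + L = 2520 + j158.3 Ω = 2525∠3.6° Ω.
Step 4 — Source phasor: V = 6.37∠0.0° V = 6.37 V.
Step 5 — Current: I = V / Z = 0.002518 - j0.0001582 A = 0.002523∠-3.6° A.
Step 6 — Complex power: S = V·I* = 0.01604 + j0.001008 VA.
Step 7 — Real power: P = Re(S) = 0.01604 W.
Step 8 — Reactive power: Q = Im(S) = 0.001008 VAR.
Step 9 — Apparent power: |S| = 0.01607 VA.
Step 10 — Power factor: PF = P/|S| = 0.998 (lagging).

(a) P = 0.01604 W  (b) Q = 0.001008 VAR  (c) S = 0.01607 VA  (d) PF = 0.998 (lagging)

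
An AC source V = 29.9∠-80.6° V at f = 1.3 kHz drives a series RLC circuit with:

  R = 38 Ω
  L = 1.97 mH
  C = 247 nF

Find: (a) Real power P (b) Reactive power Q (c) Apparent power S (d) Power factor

Step 1 — Angular frequency: ω = 2π·f = 2π·1300 = 8168 rad/s.
Step 2 — Component impedances:
  R: Z = R = 38 Ω
  L: Z = jωL = j·8168·0.00197 = 0 + j16.09 Ω
  C: Z = 1/(jωC) = -j/(ω·C) = 0 - j495.7 Ω
Step 3 — Series combination: Z_total = R + L + C = 38 - j479.6 Ω = 481.1∠-85.5° Ω.
Step 4 — Source phasor: V = 29.9∠-80.6° V = 4.883 - j29.5 V.
Step 5 — Current: I = V / Z = 0.06193 + j0.005276 A = 0.06215∠4.9° A.
Step 6 — Complex power: S = V·I* = 0.1468 - j1.853 VA.
Step 7 — Real power: P = Re(S) = 0.1468 W.
Step 8 — Reactive power: Q = Im(S) = -1.853 VAR.
Step 9 — Apparent power: |S| = 1.858 VA.
Step 10 — Power factor: PF = P/|S| = 0.07899 (leading).

(a) P = 0.1468 W  (b) Q = -1.853 VAR  (c) S = 1.858 VA  (d) PF = 0.07899 (leading)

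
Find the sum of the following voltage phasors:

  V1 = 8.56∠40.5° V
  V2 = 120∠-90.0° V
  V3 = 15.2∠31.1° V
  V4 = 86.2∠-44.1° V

Step 1 — Convert each phasor to rectangular form:
  V1 = 8.56·(cos(40.5°) + j·sin(40.5°)) = 6.509 + j5.559 V
  V2 = 120·(cos(-90.0°) + j·sin(-90.0°)) = 0 - j120 V
  V3 = 15.2·(cos(31.1°) + j·sin(31.1°)) = 13.02 + j7.851 V
  V4 = 86.2·(cos(-44.1°) + j·sin(-44.1°)) = 61.9 - j59.99 V
Step 2 — Sum components: V_total = 81.43 - j166.6 V.
Step 3 — Convert to polar: |V_total| = 185.4 V, ∠V_total = -63.9°.

V_total = 185.4∠-63.9° V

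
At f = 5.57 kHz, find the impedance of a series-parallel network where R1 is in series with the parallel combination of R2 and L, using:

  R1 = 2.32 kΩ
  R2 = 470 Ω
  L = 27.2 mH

Step 1 — Angular frequency: ω = 2π·f = 2π·5570 = 3.5e+04 rad/s.
Step 2 — Component impedances:
  R1: Z = R = 2320 Ω
  R2: Z = R = 470 Ω
  L: Z = jωL = j·3.5e+04·0.0272 = 0 + j951.9 Ω
Step 3 — Parallel branch: R2 || L = 1/(1/R2 + 1/L) = 377.9 + j186.6 Ω.
Step 4 — Series with R1: Z_total = R1 + (R2 || L) = 2698 + j186.6 Ω = 2704∠4.0° Ω.

Z = 2698 + j186.6 Ω = 2704∠4.0° Ω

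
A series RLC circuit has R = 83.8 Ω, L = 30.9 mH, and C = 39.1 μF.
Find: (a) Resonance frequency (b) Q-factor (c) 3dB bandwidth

Step 1 — Resonance: ω₀ = 1/√(LC) = 1/√(0.0309·3.91e-05) = 909.8 rad/s.
Step 2 — f₀ = ω₀/(2π) = 144.8 Hz.
Step 3 — Series Q: Q = ω₀L/R = 909.8·0.0309/83.8 = 0.3355.
Step 4 — Bandwidth: Δω = ω₀/Q = 2712 rad/s; BW = Δω/(2π) = 431.6 Hz.

(a) f₀ = 144.8 Hz  (b) Q = 0.3355  (c) BW = 431.6 Hz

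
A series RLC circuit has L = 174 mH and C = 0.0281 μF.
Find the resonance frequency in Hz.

Step 1 — Resonance condition Im(Z)=0 gives ω₀ = 1/√(LC).
Step 2 — ω₀ = 1/√(0.174·2.81e-08) = 1.43e+04 rad/s.
Step 3 — f₀ = ω₀/(2π) = 2276 Hz.

f₀ = 2276 Hz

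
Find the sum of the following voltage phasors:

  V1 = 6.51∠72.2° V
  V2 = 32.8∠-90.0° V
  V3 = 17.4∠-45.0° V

Step 1 — Convert each phasor to rectangular form:
  V1 = 6.51·(cos(72.2°) + j·sin(72.2°)) = 1.99 + j6.198 V
  V2 = 32.8·(cos(-90.0°) + j·sin(-90.0°)) = 0 - j32.8 V
  V3 = 17.4·(cos(-45.0°) + j·sin(-45.0°)) = 12.3 - j12.3 V
Step 2 — Sum components: V_total = 14.29 - j38.91 V.
Step 3 — Convert to polar: |V_total| = 41.45 V, ∠V_total = -69.8°.

V_total = 41.45∠-69.8° V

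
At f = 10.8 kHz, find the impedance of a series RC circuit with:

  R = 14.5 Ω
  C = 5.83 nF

Step 1 — Angular frequency: ω = 2π·f = 2π·1.08e+04 = 6.786e+04 rad/s.
Step 2 — Component impedances:
  R: Z = R = 14.5 Ω
  C: Z = 1/(jωC) = -j/(ω·C) = 0 - j2528 Ω
Step 3 — Series combination: Z_total = R + C = 14.5 - j2528 Ω = 2528∠-89.7° Ω.

Z = 14.5 - j2528 Ω = 2528∠-89.7° Ω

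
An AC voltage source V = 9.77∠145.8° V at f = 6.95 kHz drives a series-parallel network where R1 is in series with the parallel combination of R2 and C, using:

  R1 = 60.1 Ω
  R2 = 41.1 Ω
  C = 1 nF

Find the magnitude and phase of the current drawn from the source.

Step 1 — Angular frequency: ω = 2π·f = 2π·6950 = 4.367e+04 rad/s.
Step 2 — Component impedances:
  R1: Z = R = 60.1 Ω
  R2: Z = R = 41.1 Ω
  C: Z = 1/(jωC) = -j/(ω·C) = 0 - j2.29e+04 Ω
Step 3 — Parallel branch: R2 || C = 1/(1/R2 + 1/C) = 41.1 - j0.07376 Ω.
Step 4 — Series with R1: Z_total = R1 + (R2 || C) = 101.2 - j0.07376 Ω = 101.2∠-0.0° Ω.
Step 5 — Source phasor: V = 9.77∠145.8° V = -8.081 + j5.492 V.
Step 6 — Ohm's law: I = V / Z_total = (-8.081 + j5.492) / (101.2 - j0.07376) = -0.07989 + j0.05421 A.
Step 7 — Convert to polar: |I| = 0.09654 A, ∠I = 145.8°.

I = 0.09654∠145.8° A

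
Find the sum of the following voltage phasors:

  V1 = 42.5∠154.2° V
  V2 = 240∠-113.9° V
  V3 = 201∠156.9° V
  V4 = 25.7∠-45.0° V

Step 1 — Convert each phasor to rectangular form:
  V1 = 42.5·(cos(154.2°) + j·sin(154.2°)) = -38.26 + j18.5 V
  V2 = 240·(cos(-113.9°) + j·sin(-113.9°)) = -97.23 - j219.4 V
  V3 = 201·(cos(156.9°) + j·sin(156.9°)) = -184.9 + j78.86 V
  V4 = 25.7·(cos(-45.0°) + j·sin(-45.0°)) = 18.17 - j18.17 V
Step 2 — Sum components: V_total = -302.2 - j140.2 V.
Step 3 — Convert to polar: |V_total| = 333.2 V, ∠V_total = -155.1°.

V_total = 333.2∠-155.1° V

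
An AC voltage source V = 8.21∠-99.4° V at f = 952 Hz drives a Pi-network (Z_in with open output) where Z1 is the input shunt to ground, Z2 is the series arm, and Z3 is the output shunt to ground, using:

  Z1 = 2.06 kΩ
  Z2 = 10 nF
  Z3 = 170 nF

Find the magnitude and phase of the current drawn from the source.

Step 1 — Angular frequency: ω = 2π·f = 2π·952 = 5982 rad/s.
Step 2 — Component impedances:
  Z1: Z = R = 2060 Ω
  Z2: Z = 1/(jωC) = -j/(ω·C) = 0 - j1.672e+04 Ω
  Z3: Z = 1/(jωC) = -j/(ω·C) = 0 - j983.4 Ω
Step 3 — With open output, the series arm Z2 and the output shunt Z3 appear in series to ground: Z2 + Z3 = 0 - j1.77e+04 Ω.
Step 4 — Parallel with input shunt Z1: Z_in = Z1 || (Z2 + Z3) = 2032 - j236.5 Ω = 2046∠-6.6° Ω.
Step 5 — Source phasor: V = 8.21∠-99.4° V = -1.341 - j8.1 V.
Step 6 — Ohm's law: I = V / Z_total = (-1.341 - j8.1) / (2032 - j236.5) = -0.0001933 - j0.004008 A.
Step 7 — Convert to polar: |I| = 0.004012 A, ∠I = -92.8°.

I = 0.004012∠-92.8° A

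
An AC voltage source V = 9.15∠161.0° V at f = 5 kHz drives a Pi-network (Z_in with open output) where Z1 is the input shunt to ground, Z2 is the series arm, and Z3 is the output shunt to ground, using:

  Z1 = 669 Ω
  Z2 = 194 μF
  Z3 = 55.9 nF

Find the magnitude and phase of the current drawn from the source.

Step 1 — Angular frequency: ω = 2π·f = 2π·5000 = 3.142e+04 rad/s.
Step 2 — Component impedances:
  Z1: Z = R = 669 Ω
  Z2: Z = 1/(jωC) = -j/(ω·C) = 0 - j0.1641 Ω
  Z3: Z = 1/(jωC) = -j/(ω·C) = 0 - j569.4 Ω
Step 3 — With open output, the series arm Z2 and the output shunt Z3 appear in series to ground: Z2 + Z3 = 0 - j569.6 Ω.
Step 4 — Parallel with input shunt Z1: Z_in = Z1 || (Z2 + Z3) = 281.2 - j330.2 Ω = 433.7∠-49.6° Ω.
Step 5 — Source phasor: V = 9.15∠161.0° V = -8.651 + j2.979 V.
Step 6 — Ohm's law: I = V / Z_total = (-8.651 + j2.979) / (281.2 - j330.2) = -0.01816 - j0.01074 A.
Step 7 — Convert to polar: |I| = 0.0211 A, ∠I = -149.4°.

I = 0.0211∠-149.4° A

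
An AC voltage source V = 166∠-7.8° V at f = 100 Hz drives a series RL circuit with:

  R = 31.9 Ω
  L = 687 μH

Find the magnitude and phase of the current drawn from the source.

Step 1 — Angular frequency: ω = 2π·f = 2π·100 = 628.3 rad/s.
Step 2 — Component impedances:
  R: Z = R = 31.9 Ω
  L: Z = jωL = j·628.3·0.000687 = 0 + j0.4317 Ω
Step 3 — Series combination: Z_total = R + L = 31.9 + j0.4317 Ω = 31.9∠0.8° Ω.
Step 4 — Source phasor: V = 166∠-7.8° V = 164.5 - j22.53 V.
Step 5 — Ohm's law: I = V / Z_total = (164.5 - j22.53) / (31.9 + j0.4317) = 5.145 - j0.7759 A.
Step 6 — Convert to polar: |I| = 5.203 A, ∠I = -8.6°.

I = 5.203∠-8.6° A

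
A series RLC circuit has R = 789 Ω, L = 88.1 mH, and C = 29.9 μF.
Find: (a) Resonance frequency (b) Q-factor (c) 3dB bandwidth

Step 1 — Resonance condition Im(Z)=0 gives ω₀ = 1/√(LC).
Step 2 — ω₀ = 1/√(0.0881·2.99e-05) = 616.1 rad/s.
Step 3 — f₀ = ω₀/(2π) = 98.06 Hz.
Step 4 — Series Q: Q = ω₀L/R = 616.1·0.0881/789 = 0.0688.
Step 5 — 3dB bandwidth: Δω = ω₀/Q = 8956 rad/s; BW = Δω/(2π) = 1425 Hz.

(a) f₀ = 98.06 Hz  (b) Q = 0.0688  (c) BW = 1425 Hz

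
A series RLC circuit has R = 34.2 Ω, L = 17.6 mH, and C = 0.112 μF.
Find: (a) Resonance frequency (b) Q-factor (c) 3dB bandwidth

Step 1 — Resonance condition Im(Z)=0 gives ω₀ = 1/√(LC).
Step 2 — ω₀ = 1/√(0.0176·1.12e-07) = 2.252e+04 rad/s.
Step 3 — f₀ = ω₀/(2π) = 3585 Hz.
Step 4 — Series Q: Q = ω₀L/R = 2.252e+04·0.0176/34.2 = 11.59.
Step 5 — 3dB bandwidth: Δω = ω₀/Q = 1943 rad/s; BW = Δω/(2π) = 309.3 Hz.

(a) f₀ = 3585 Hz  (b) Q = 11.59  (c) BW = 309.3 Hz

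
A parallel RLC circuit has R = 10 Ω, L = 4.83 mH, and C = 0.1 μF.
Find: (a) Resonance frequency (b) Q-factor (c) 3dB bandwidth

Step 1 — Resonance: ω₀ = 1/√(LC) = 1/√(0.00483·1e-07) = 4.55e+04 rad/s.
Step 2 — f₀ = ω₀/(2π) = 7242 Hz.
Step 3 — Parallel Q: Q = R/(ω₀L) = 10/(4.55e+04·0.00483) = 0.0455.
Step 4 — Bandwidth: Δω = ω₀/Q = 1e+06 rad/s; BW = Δω/(2π) = 1.592e+05 Hz.

(a) f₀ = 7242 Hz  (b) Q = 0.0455  (c) BW = 1.592e+05 Hz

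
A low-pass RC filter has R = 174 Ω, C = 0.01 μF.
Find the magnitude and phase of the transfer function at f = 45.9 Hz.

Step 1 — Angular frequency: ω = 2π·45.9 = 288.4 rad/s.
Step 2 — Transfer function: H(jω) = 1/(1 + jωRC).
Step 3 — Denominator: 1 + jωRC = 1 + j·288.4·174·1e-08 = 1 + j0.0005018.
Step 4 — H = 1 - j0.0005018.
Step 5 — Magnitude: |H| = 1 (-0.0 dB); phase: φ = -0.0°.

|H| = 1 (-0.0 dB), φ = -0.0°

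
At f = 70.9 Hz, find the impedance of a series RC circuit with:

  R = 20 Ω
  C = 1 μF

Step 1 — Angular frequency: ω = 2π·f = 2π·70.9 = 445.5 rad/s.
Step 2 — Component impedances:
  R: Z = R = 20 Ω
  C: Z = 1/(jωC) = -j/(ω·C) = 0 - j2245 Ω
Step 3 — Series combination: Z_total = R + C = 20 - j2245 Ω = 2245∠-89.5° Ω.

Z = 20 - j2245 Ω = 2245∠-89.5° Ω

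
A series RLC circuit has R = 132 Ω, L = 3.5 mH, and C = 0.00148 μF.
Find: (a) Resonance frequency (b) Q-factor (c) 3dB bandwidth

Step 1 — Resonance: ω₀ = 1/√(LC) = 1/√(0.0035·1.48e-09) = 4.394e+05 rad/s.
Step 2 — f₀ = ω₀/(2π) = 6.993e+04 Hz.
Step 3 — Series Q: Q = ω₀L/R = 4.394e+05·0.0035/132 = 11.65.
Step 4 — Bandwidth: Δω = ω₀/Q = 3.771e+04 rad/s; BW = Δω/(2π) = 6002 Hz.

(a) f₀ = 6.993e+04 Hz  (b) Q = 11.65  (c) BW = 6002 Hz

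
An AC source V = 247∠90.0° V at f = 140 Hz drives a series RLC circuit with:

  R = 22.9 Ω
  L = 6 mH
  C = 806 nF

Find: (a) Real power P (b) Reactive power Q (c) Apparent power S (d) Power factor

Step 1 — Angular frequency: ω = 2π·f = 2π·140 = 879.6 rad/s.
Step 2 — Component impedances:
  R: Z = R = 22.9 Ω
  L: Z = jωL = j·879.6·0.006 = 0 + j5.278 Ω
  C: Z = 1/(jωC) = -j/(ω·C) = 0 - j1410 Ω
Step 3 — Series combination: Z_total = R + L + C = 22.9 - j1405 Ω = 1405∠-89.1° Ω.
Step 4 — Source phasor: V = 247∠90.0° V = 0 + j247 V.
Step 5 — Current: I = V / Z = -0.1757 + j0.002864 A = 0.1758∠179.1° A.
Step 6 — Complex power: S = V·I* = 0.7074 - j43.41 VA.
Step 7 — Real power: P = Re(S) = 0.7074 W.
Step 8 — Reactive power: Q = Im(S) = -43.41 VAR.
Step 9 — Apparent power: |S| = 43.41 VA.
Step 10 — Power factor: PF = P/|S| = 0.01629 (leading).

(a) P = 0.7074 W  (b) Q = -43.41 VAR  (c) S = 43.41 VA  (d) PF = 0.01629 (leading)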